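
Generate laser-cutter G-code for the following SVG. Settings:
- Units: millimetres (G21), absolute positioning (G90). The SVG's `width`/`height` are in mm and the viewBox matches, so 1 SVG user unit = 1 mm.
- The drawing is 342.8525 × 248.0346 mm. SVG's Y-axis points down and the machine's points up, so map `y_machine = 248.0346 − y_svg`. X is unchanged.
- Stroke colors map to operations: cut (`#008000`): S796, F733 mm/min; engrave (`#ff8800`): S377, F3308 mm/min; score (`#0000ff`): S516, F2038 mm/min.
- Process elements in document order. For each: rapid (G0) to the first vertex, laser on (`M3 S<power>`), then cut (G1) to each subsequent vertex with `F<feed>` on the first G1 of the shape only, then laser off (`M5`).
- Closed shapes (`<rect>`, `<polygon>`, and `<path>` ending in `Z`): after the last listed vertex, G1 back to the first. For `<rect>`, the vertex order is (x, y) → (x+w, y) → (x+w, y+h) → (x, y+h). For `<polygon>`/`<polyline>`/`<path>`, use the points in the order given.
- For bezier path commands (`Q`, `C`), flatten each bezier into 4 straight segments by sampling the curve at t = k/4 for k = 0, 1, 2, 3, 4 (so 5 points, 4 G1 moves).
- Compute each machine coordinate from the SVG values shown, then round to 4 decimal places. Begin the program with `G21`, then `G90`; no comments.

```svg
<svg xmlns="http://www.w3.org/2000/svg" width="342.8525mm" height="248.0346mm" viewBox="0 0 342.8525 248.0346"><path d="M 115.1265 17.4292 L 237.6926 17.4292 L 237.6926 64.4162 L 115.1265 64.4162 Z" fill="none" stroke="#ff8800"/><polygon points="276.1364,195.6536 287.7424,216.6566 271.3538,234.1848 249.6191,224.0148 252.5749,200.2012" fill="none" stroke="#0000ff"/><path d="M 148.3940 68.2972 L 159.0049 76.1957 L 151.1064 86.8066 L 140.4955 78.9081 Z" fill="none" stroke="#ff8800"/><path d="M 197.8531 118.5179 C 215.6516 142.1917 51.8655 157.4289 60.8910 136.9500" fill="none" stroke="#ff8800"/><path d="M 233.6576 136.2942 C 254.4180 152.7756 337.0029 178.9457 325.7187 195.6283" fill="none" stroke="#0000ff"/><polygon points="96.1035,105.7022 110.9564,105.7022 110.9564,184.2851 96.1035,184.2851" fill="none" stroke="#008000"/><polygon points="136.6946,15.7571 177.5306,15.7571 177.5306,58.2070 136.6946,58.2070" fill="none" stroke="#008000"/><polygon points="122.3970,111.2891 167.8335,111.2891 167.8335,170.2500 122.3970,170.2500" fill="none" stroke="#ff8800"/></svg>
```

G21
G90
G0 X115.1265 Y230.6054
M3 S377
G1 X237.6926 Y230.6054 F3308
G1 X237.6926 Y183.6184
G1 X115.1265 Y183.6184
G1 X115.1265 Y230.6054
M5
G0 X276.1364 Y52.3810
M3 S516
G1 X287.7424 Y31.3780 F2038
G1 X271.3538 Y13.8498
G1 X249.6191 Y24.0198
G1 X252.5749 Y47.8334
G1 X276.1364 Y52.3810
M5
G0 X148.3940 Y179.7374
M3 S377
G1 X159.0049 Y171.8389 F3308
G1 X151.1064 Y161.2280
G1 X140.4955 Y169.1265
G1 X148.3940 Y179.7374
M5
G0 X197.8531 Y129.5167
M3 S377
G1 X182.6923 Y113.7695 F3308
G1 X132.6619 Y103.7434
G1 X80.9866 Y101.9960
G1 X60.8910 Y111.0846
M5
G0 X233.6576 Y111.7404
M3 S516
G1 X258.3873 Y97.8623 F2038
G1 X291.7049 Y82.1488
G1 X319.0141 Y66.3975
G1 X325.7187 Y52.4063
M5
G0 X96.1035 Y142.3324
M3 S796
G1 X110.9564 Y142.3324 F733
G1 X110.9564 Y63.7495
G1 X96.1035 Y63.7495
G1 X96.1035 Y142.3324
M5
G0 X136.6946 Y232.2775
M3 S796
G1 X177.5306 Y232.2775 F733
G1 X177.5306 Y189.8276
G1 X136.6946 Y189.8276
G1 X136.6946 Y232.2775
M5
G0 X122.3970 Y136.7455
M3 S377
G1 X167.8335 Y136.7455 F3308
G1 X167.8335 Y77.7846
G1 X122.3970 Y77.7846
G1 X122.3970 Y136.7455
M5

Since the viewBox matches the mm dimensions, user units are millimetres directly. The only transform is the Y-flip y_m = 248.0346 − y_svg.

Shape 1 is a rectangle drawn with `<path>`. Its stroke #ff8800 means engrave at S377, F3308. After flipping Y the toolpath is (115.1265,230.6054) → (237.6926,230.6054) → (237.6926,183.6184) → (115.1265,183.6184) → (115.1265,230.6054), returning to the start.

Shape 2 is a regular polygon drawn with `<polygon>`. Its stroke #0000ff means score at S516, F2038. After flipping Y the toolpath is (276.1364,52.3810) → (287.7424,31.3780) → (271.3538,13.8498) → (249.6191,24.0198) → (252.5749,47.8334) → (276.1364,52.3810), returning to the start.

Shape 3 is a regular polygon drawn with `<path>`. Its stroke #ff8800 means engrave at S377, F3308. After flipping Y the toolpath is (148.3940,179.7374) → (159.0049,171.8389) → (151.1064,161.2280) → (140.4955,169.1265) → (148.3940,179.7374), returning to the start.

Shape 4 is a cubic bezier drawn with `<path>`. Its stroke #ff8800 means engrave at S377, F3308. After flipping Y the toolpath is (197.8531,129.5167) → (182.6923,113.7695) → (132.6619,103.7434) → (80.9866,101.9960) → (60.8910,111.0846).

Shape 5 is a cubic bezier drawn with `<path>`. Its stroke #0000ff means score at S516, F2038. After flipping Y the toolpath is (233.6576,111.7404) → (258.3873,97.8623) → (291.7049,82.1488) → (319.0141,66.3975) → (325.7187,52.4063).

Shape 6 is a rectangle drawn with `<polygon>`. Its stroke #008000 means cut at S796, F733. After flipping Y the toolpath is (96.1035,142.3324) → (110.9564,142.3324) → (110.9564,63.7495) → (96.1035,63.7495) → (96.1035,142.3324), returning to the start.

Shape 7 is a rectangle drawn with `<polygon>`. Its stroke #008000 means cut at S796, F733. After flipping Y the toolpath is (136.6946,232.2775) → (177.5306,232.2775) → (177.5306,189.8276) → (136.6946,189.8276) → (136.6946,232.2775), returning to the start.

Shape 8 is a rectangle drawn with `<polygon>`. Its stroke #ff8800 means engrave at S377, F3308. After flipping Y the toolpath is (122.3970,136.7455) → (167.8335,136.7455) → (167.8335,77.7846) → (122.3970,77.7846) → (122.3970,136.7455), returning to the start.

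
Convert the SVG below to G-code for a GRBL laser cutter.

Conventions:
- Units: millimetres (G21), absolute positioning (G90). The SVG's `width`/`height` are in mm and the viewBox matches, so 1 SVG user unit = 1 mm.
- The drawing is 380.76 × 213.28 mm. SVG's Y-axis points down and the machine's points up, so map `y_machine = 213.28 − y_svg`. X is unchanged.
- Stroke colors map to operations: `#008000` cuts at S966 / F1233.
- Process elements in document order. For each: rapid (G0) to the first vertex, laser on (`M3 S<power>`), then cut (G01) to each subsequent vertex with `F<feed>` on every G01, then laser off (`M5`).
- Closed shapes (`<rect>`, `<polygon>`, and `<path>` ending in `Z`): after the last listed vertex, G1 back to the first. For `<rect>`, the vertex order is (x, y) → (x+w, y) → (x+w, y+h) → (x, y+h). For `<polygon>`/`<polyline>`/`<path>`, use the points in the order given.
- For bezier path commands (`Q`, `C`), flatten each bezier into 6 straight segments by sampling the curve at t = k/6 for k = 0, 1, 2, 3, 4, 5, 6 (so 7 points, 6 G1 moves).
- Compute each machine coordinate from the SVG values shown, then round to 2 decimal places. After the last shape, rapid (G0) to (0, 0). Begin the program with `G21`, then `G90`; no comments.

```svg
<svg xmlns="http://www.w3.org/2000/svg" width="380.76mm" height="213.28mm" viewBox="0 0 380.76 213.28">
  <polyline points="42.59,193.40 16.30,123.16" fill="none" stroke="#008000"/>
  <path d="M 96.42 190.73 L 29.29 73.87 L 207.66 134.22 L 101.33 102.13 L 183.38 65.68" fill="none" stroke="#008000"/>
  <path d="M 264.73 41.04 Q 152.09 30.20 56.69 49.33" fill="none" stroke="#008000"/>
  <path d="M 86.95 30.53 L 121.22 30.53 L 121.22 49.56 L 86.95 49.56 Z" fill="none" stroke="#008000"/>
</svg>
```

G21
G90
G0 X42.59 Y19.88
M3 S966
G01 X16.30 Y90.12 F1233
M5
G0 X96.42 Y22.55
M3 S966
G01 X29.29 Y139.41 F1233
G01 X207.66 Y79.06 F1233
G01 X101.33 Y111.15 F1233
G01 X183.38 Y147.60 F1233
M5
G0 X264.73 Y172.24
M3 S966
G01 X227.66 Y175.02 F1233
G01 X191.55 Y176.14 F1233
G01 X156.40 Y175.59 F1233
G01 X122.21 Y173.37 F1233
G01 X88.97 Y169.49 F1233
G01 X56.69 Y163.95 F1233
M5
G0 X86.95 Y182.75
M3 S966
G01 X121.22 Y182.75 F1233
G01 X121.22 Y163.72 F1233
G01 X86.95 Y163.72 F1233
G01 X86.95 Y182.75 F1233
M5
G0 X0.00 Y0.00

1 u = 1 mm; y_m = 213.28 − y.

[1] `<polyline>` line segment, #008000→cut S966 F1233: (42.59,19.88) → (16.30,90.12)

[2] `<path>` open polyline, #008000→cut S966 F1233: (96.42,22.55) → (29.29,139.41) → (207.66,79.06) → (101.33,111.15) → (183.38,147.60)

[3] `<path>` quadratic bezier, #008000→cut S966 F1233: (264.73,172.24) → (227.66,175.02) → (191.55,176.14) → (156.40,175.59) → (122.21,173.37) → (88.97,169.49) → (56.69,163.95)

[4] `<path>` rectangle, #008000→cut S966 F1233: (86.95,182.75) → (121.22,182.75) → (121.22,163.72) → (86.95,163.72) → (86.95,182.75) (closed)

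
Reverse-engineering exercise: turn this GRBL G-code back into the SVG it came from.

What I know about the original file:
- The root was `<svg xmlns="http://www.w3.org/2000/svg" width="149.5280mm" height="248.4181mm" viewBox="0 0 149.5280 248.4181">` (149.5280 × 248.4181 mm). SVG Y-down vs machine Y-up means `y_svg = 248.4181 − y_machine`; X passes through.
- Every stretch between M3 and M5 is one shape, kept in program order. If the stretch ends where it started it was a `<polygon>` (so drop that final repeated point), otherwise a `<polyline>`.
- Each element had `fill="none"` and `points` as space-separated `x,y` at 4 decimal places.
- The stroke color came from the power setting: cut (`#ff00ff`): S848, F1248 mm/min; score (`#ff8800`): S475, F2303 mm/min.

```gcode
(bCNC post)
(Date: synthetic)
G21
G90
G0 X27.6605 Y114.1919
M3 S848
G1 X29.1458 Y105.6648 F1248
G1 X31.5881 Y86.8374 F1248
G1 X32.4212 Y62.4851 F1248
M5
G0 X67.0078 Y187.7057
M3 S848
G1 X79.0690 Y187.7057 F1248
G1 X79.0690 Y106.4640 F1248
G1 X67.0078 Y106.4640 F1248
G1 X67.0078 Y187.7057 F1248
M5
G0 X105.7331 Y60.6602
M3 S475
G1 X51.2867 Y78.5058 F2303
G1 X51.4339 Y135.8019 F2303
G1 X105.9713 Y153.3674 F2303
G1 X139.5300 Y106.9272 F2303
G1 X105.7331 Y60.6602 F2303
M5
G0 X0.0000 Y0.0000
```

Machine Y-up, SVG Y-down with viewBox height 248.4181, so y_svg = 248.4181 − y_machine; X carries over.

Run 1: the run's S848 means `#ff00ff` (cut). The run is open, so emit a `<polyline>` with points (Y-flipped): 27.6605,134.2262 29.1458,142.7533 31.5881,161.5807 32.4212,185.9330.

Run 2: the run's S848 means `#ff00ff` (cut). The run returns to its start, so emit a `<polygon>` with points (Y-flipped): 67.0078,60.7124 79.0690,60.7124 79.0690,141.9541 67.0078,141.9541.

Run 3: S475 ⇒ score layer `#ff8800`. The run returns to its start, so emit a `<polygon>` with points (Y-flipped): 105.7331,187.7579 51.2867,169.9123 51.4339,112.6162 105.9713,95.0507 139.5300,141.4909.

<svg xmlns="http://www.w3.org/2000/svg" width="149.5280mm" height="248.4181mm" viewBox="0 0 149.5280 248.4181">
  <polyline points="27.6605,134.2262 29.1458,142.7533 31.5881,161.5807 32.4212,185.9330" fill="none" stroke="#ff00ff"/>
  <polygon points="67.0078,60.7124 79.0690,60.7124 79.0690,141.9541 67.0078,141.9541" fill="none" stroke="#ff00ff"/>
  <polygon points="105.7331,187.7579 51.2867,169.9123 51.4339,112.6162 105.9713,95.0507 139.5300,141.4909" fill="none" stroke="#ff8800"/>
</svg>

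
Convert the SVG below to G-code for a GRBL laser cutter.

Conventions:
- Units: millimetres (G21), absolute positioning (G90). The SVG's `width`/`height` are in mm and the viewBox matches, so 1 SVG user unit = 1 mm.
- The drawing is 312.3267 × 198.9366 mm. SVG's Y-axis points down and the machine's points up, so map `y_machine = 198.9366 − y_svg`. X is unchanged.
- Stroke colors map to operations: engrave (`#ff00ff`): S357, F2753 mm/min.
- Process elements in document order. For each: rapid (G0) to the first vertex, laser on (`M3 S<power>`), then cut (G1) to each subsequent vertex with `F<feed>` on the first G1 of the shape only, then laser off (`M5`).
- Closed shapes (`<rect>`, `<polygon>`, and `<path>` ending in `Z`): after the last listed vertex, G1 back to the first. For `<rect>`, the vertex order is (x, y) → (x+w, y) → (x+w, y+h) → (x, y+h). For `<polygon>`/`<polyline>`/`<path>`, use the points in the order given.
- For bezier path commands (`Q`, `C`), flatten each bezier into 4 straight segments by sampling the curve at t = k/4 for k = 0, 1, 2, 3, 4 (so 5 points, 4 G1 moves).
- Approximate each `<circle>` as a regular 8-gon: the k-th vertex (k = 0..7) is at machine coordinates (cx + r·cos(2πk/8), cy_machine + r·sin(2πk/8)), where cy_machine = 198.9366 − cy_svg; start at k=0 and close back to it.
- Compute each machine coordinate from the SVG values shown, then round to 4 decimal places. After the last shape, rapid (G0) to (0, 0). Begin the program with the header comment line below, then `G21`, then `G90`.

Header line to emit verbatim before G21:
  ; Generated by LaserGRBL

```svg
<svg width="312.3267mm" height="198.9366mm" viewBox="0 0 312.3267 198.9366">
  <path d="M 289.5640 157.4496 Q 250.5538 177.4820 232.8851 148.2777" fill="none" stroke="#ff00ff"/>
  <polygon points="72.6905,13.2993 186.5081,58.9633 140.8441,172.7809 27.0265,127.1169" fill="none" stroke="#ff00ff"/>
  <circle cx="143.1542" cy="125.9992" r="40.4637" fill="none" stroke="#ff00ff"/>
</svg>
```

viewBox `0 0 312.3267 198.9366` with mm width/height → 1 unit = 1 mm. Flip: y_m = 198.9366 − y_svg.

**Shape 1** — `<path>` quadratic bezier, stroke `#ff00ff` → engrave (S357, F2753). Control points (SVG): P0=(289.5640,157.4496), P1=(250.5538,177.4820), P2=(232.8851,148.2777); sampled at t=k/4. Machine vertices: (289.5640,41.4870) → (271.3927,34.5481) → (255.8892,33.7638) → (243.0533,39.1340) → (232.8851,50.6589). Open path.

**Shape 2** — `<polygon>` regular polygon, stroke `#ff00ff` → engrave (S357, F2753). Machine vertices: (72.6905,185.6373) → (186.5081,139.9733) → (140.8441,26.1557) → (27.0265,71.8197) → (72.6905,185.6373). Closed: final G1 returns to the first vertex.

**Shape 3** — `<circle>` circle, stroke `#ff00ff` → engrave (S357, F2753). Machine vertices: (183.6179,72.9374) → (171.7664,101.5496) → (143.1542,113.4011) → (114.5420,101.5496) → (102.6905,72.9374) → (114.5420,44.3252) → (143.1542,32.4737) → (171.7664,44.3252) → (183.6179,72.9374). Closed: final G1 returns to the first vertex.

; Generated by LaserGRBL
G21
G90
G0 X289.5640 Y41.4870
M3 S357
G1 X271.3927 Y34.5481 F2753
G1 X255.8892 Y33.7638
G1 X243.0533 Y39.1340
G1 X232.8851 Y50.6589
M5
G0 X72.6905 Y185.6373
M3 S357
G1 X186.5081 Y139.9733 F2753
G1 X140.8441 Y26.1557
G1 X27.0265 Y71.8197
G1 X72.6905 Y185.6373
M5
G0 X183.6179 Y72.9374
M3 S357
G1 X171.7664 Y101.5496 F2753
G1 X143.1542 Y113.4011
G1 X114.5420 Y101.5496
G1 X102.6905 Y72.9374
G1 X114.5420 Y44.3252
G1 X143.1542 Y32.4737
G1 X171.7664 Y44.3252
G1 X183.6179 Y72.9374
M5
G0 X0.0000 Y0.0000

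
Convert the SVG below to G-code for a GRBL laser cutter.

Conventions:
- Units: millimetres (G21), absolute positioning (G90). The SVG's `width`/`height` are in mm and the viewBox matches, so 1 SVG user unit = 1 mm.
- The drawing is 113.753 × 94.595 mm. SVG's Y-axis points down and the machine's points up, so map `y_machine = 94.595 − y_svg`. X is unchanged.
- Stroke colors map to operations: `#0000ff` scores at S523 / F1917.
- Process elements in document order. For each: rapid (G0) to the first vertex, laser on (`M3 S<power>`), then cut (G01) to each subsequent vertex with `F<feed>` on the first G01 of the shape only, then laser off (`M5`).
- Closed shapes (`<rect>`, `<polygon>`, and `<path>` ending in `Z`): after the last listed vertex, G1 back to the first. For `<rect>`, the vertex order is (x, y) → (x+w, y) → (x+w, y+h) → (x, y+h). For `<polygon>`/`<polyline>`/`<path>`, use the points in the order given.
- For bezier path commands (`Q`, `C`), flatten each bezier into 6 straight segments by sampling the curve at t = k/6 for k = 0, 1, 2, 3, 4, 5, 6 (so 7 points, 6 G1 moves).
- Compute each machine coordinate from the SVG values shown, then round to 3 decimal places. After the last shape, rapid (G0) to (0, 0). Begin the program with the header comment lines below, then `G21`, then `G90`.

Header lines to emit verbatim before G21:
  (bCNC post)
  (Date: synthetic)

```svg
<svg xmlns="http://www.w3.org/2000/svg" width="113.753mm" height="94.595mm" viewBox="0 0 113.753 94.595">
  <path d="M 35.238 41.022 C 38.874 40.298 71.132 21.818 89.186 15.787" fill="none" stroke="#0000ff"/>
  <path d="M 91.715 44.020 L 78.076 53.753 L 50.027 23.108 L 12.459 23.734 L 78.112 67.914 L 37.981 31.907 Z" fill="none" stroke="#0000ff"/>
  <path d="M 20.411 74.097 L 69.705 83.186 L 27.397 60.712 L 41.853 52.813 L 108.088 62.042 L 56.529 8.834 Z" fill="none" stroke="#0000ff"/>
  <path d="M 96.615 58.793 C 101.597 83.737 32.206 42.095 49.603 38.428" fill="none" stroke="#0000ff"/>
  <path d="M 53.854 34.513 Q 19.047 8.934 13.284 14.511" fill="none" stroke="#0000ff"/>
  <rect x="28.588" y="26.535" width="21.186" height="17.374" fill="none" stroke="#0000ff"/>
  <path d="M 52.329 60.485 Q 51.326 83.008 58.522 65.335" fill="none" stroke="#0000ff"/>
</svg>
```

(bCNC post)
(Date: synthetic)
G21
G90
G0 X35.238 Y53.573
M3 S523
G01 X39.243 Y55.275 F1917
G01 X46.829 Y59.097
G01 X56.805 Y64.200
G01 X67.983 Y69.746
G01 X79.174 Y74.895
G01 X89.186 Y78.808
M5
G0 X91.715 Y50.575
M3 S523
G01 X78.076 Y40.842 F1917
G01 X50.027 Y71.487
G01 X12.459 Y70.861
G01 X78.112 Y26.681
G01 X37.981 Y62.688
G01 X91.715 Y50.575
M5
G0 X20.411 Y20.498
M3 S523
G01 X69.705 Y11.409 F1917
G01 X27.397 Y33.883
G01 X41.853 Y41.782
G01 X108.088 Y32.553
G01 X56.529 Y85.761
G01 X20.411 Y20.498
M5
G0 X96.615 Y35.802
M3 S523
G01 X93.654 Y28.395 F1917
G01 X82.775 Y29.181
G01 X68.453 Y35.255
G01 X55.166 Y43.714
G01 X47.391 Y51.653
G01 X49.603 Y56.167
M5
G0 X53.854 Y60.082
M3 S523
G01 X43.058 Y67.743 F1917
G01 X33.876 Y73.673
G01 X26.308 Y77.872
G01 X20.353 Y80.340
G01 X16.012 Y81.078
G01 X13.284 Y80.084
M5
G0 X28.588 Y68.060
M3 S523
G01 X49.774 Y68.060 F1917
G01 X49.774 Y50.686
G01 X28.588 Y50.686
G01 X28.588 Y68.060
M5
G0 X52.329 Y34.110
M3 S523
G01 X52.222 Y27.719 F1917
G01 X52.571 Y23.561
G01 X53.376 Y21.636
G01 X54.636 Y21.944
G01 X56.351 Y24.486
G01 X58.522 Y29.260
M5
G0 X0.000 Y0.000

Since the viewBox matches the mm dimensions, user units are millimetres directly. The only transform is the Y-flip y_m = 94.595 − y_svg.

Shape 1 is a cubic bezier drawn with `<path>`. Its stroke #0000ff means score at S523, F1917. After flipping Y the toolpath is (35.238,53.573) → (39.243,55.275) → (46.829,59.097) → (56.805,64.200) → (67.983,69.746) → (79.174,74.895) → (89.186,78.808).

Shape 2 is a closed polygon drawn with `<path>`. Its stroke #0000ff means score at S523, F1917. After flipping Y the toolpath is (91.715,50.575) → (78.076,40.842) → (50.027,71.487) → (12.459,70.861) → (78.112,26.681) → (37.981,62.688) → (91.715,50.575), returning to the start.

Shape 3 is a closed polygon drawn with `<path>`. Its stroke #0000ff means score at S523, F1917. After flipping Y the toolpath is (20.411,20.498) → (69.705,11.409) → (27.397,33.883) → (41.853,41.782) → (108.088,32.553) → (56.529,85.761) → (20.411,20.498), returning to the start.

Shape 4 is a cubic bezier drawn with `<path>`. Its stroke #0000ff means score at S523, F1917. After flipping Y the toolpath is (96.615,35.802) → (93.654,28.395) → (82.775,29.181) → (68.453,35.255) → (55.166,43.714) → (47.391,51.653) → (49.603,56.167).

Shape 5 is a quadratic bezier drawn with `<path>`. Its stroke #0000ff means score at S523, F1917. After flipping Y the toolpath is (53.854,60.082) → (43.058,67.743) → (33.876,73.673) → (26.308,77.872) → (20.353,80.340) → (16.012,81.078) → (13.284,80.084).

Shape 6 is a rectangle drawn with `<rect>`. Its stroke #0000ff means score at S523, F1917. After flipping Y the toolpath is (28.588,68.060) → (49.774,68.060) → (49.774,50.686) → (28.588,50.686) → (28.588,68.060), returning to the start.

Shape 7 is a quadratic bezier drawn with `<path>`. Its stroke #0000ff means score at S523, F1917. After flipping Y the toolpath is (52.329,34.110) → (52.222,27.719) → (52.571,23.561) → (53.376,21.636) → (54.636,21.944) → (56.351,24.486) → (58.522,29.260).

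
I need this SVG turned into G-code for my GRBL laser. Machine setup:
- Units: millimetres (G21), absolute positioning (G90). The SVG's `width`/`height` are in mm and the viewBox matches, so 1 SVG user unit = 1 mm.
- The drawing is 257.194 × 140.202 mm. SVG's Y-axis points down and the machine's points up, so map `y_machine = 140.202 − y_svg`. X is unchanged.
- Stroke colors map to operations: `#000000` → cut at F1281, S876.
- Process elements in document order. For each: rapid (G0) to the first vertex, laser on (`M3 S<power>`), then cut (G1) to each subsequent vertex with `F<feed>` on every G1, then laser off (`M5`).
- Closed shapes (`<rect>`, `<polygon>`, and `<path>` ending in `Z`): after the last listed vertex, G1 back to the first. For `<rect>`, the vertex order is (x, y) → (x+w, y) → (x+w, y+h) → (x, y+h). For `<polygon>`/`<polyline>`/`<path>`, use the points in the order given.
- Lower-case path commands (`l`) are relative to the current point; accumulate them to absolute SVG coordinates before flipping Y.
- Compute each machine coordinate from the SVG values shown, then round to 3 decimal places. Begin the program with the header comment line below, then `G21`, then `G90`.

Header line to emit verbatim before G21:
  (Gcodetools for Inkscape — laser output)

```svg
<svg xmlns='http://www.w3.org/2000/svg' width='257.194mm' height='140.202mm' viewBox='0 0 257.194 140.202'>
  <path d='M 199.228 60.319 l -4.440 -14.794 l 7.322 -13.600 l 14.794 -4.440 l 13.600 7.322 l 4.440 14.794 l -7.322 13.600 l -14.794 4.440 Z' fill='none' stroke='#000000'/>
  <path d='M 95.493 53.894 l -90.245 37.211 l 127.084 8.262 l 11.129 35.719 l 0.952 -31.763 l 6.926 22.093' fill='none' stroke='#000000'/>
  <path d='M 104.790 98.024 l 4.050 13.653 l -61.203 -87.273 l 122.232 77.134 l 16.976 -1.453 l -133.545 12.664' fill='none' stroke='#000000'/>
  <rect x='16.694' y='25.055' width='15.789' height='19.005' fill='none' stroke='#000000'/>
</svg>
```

Since the viewBox matches the mm dimensions, user units are millimetres directly. The only transform is the Y-flip y_m = 140.202 − y_svg.

Shape 1 is a regular polygon drawn with `<path>`. Its stroke #000000 means cut at S876, F1281. After flipping Y the toolpath is (199.228,79.883) → (194.788,94.677) → (202.110,108.277) → (216.904,112.717) → (230.504,105.395) → (234.944,90.601) → (227.622,77.001) → (212.828,72.561) → (199.228,79.883), returning to the start.

Shape 2 is a open polyline drawn with `<path>`. Its stroke #000000 means cut at S876, F1281. After flipping Y the toolpath is (95.493,86.308) → (5.248,49.097) → (132.332,40.835) → (143.461,5.116) → (144.413,36.879) → (151.339,14.786).

Shape 3 is a open polyline drawn with `<path>`. Its stroke #000000 means cut at S876, F1281. After flipping Y the toolpath is (104.790,42.178) → (108.840,28.525) → (47.637,115.798) → (169.869,38.664) → (186.845,40.117) → (53.300,27.453).

Shape 4 is a rectangle drawn with `<rect>`. Its stroke #000000 means cut at S876, F1281. After flipping Y the toolpath is (16.694,115.147) → (32.483,115.147) → (32.483,96.142) → (16.694,96.142) → (16.694,115.147), returning to the start.

(Gcodetools for Inkscape — laser output)
G21
G90
G0 X199.228 Y79.883
M3 S876
G1 X194.788 Y94.677 F1281
G1 X202.110 Y108.277 F1281
G1 X216.904 Y112.717 F1281
G1 X230.504 Y105.395 F1281
G1 X234.944 Y90.601 F1281
G1 X227.622 Y77.001 F1281
G1 X212.828 Y72.561 F1281
G1 X199.228 Y79.883 F1281
M5
G0 X95.493 Y86.308
M3 S876
G1 X5.248 Y49.097 F1281
G1 X132.332 Y40.835 F1281
G1 X143.461 Y5.116 F1281
G1 X144.413 Y36.879 F1281
G1 X151.339 Y14.786 F1281
M5
G0 X104.790 Y42.178
M3 S876
G1 X108.840 Y28.525 F1281
G1 X47.637 Y115.798 F1281
G1 X169.869 Y38.664 F1281
G1 X186.845 Y40.117 F1281
G1 X53.300 Y27.453 F1281
M5
G0 X16.694 Y115.147
M3 S876
G1 X32.483 Y115.147 F1281
G1 X32.483 Y96.142 F1281
G1 X16.694 Y96.142 F1281
G1 X16.694 Y115.147 F1281
M5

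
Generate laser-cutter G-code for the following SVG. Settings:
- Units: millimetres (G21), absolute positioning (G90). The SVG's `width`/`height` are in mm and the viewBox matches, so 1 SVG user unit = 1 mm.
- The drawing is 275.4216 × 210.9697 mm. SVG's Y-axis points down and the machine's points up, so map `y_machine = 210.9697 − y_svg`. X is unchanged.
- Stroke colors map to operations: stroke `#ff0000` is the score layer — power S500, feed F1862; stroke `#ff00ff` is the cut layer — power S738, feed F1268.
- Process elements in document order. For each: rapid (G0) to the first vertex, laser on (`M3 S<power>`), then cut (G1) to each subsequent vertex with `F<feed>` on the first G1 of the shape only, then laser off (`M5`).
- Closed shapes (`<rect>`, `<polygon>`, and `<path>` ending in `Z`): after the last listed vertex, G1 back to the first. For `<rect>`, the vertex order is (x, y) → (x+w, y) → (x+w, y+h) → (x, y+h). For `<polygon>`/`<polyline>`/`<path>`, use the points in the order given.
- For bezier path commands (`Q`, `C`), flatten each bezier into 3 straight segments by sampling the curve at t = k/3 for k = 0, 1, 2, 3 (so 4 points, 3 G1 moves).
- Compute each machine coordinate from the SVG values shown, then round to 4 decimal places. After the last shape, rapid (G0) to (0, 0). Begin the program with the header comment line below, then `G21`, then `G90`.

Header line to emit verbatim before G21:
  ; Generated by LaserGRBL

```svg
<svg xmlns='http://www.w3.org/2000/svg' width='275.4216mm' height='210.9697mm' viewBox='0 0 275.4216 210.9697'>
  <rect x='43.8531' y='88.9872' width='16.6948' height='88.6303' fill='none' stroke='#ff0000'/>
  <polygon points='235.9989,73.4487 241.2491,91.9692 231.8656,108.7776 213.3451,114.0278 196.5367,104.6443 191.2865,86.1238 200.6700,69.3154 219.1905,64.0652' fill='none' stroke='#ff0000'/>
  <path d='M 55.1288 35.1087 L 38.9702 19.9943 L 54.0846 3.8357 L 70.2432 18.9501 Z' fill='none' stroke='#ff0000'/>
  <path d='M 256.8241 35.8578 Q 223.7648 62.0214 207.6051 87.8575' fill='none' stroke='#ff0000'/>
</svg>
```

; Generated by LaserGRBL
G21
G90
G0 X43.8531 Y121.9825
M3 S500
G1 X60.5479 Y121.9825 F1862
G1 X60.5479 Y33.3522
G1 X43.8531 Y33.3522
G1 X43.8531 Y121.9825
M5
G0 X235.9989 Y137.5210
M3 S500
G1 X241.2491 Y119.0005 F1862
G1 X231.8656 Y102.1921
G1 X213.3451 Y96.9419
G1 X196.5367 Y106.3254
G1 X191.2865 Y124.8459
G1 X200.6700 Y141.6543
G1 X219.1905 Y146.9045
G1 X235.9989 Y137.5210
M5
G0 X55.1288 Y175.8610
M3 S500
G1 X38.9702 Y190.9754 F1862
G1 X54.0846 Y207.1340
G1 X70.2432 Y192.0196
G1 X55.1288 Y175.8610
M5
G0 X256.8241 Y175.1119
M3 S500
G1 X236.6623 Y157.7059 F1862
G1 X220.2560 Y140.3727
G1 X207.6051 Y123.1122
M5
G0 X0.0000 Y0.0000

viewBox `0 0 275.4216 210.9697` with mm width/height → 1 unit = 1 mm. Flip: y_m = 210.9697 − y_svg.

**Shape 1** — `<rect>` rectangle, stroke `#ff0000` → score (S500, F1862). Machine vertices: (43.8531,121.9825) → (60.5479,121.9825) → (60.5479,33.3522) → (43.8531,33.3522) → (43.8531,121.9825). Closed: final G1 returns to the first vertex.

**Shape 2** — `<polygon>` regular polygon, stroke `#ff0000` → score (S500, F1862). Machine vertices: (235.9989,137.5210) → (241.2491,119.0005) → (231.8656,102.1921) → (213.3451,96.9419) → (196.5367,106.3254) → (191.2865,124.8459) → (200.6700,141.6543) → (219.1905,146.9045) → (235.9989,137.5210). Closed: final G1 returns to the first vertex.

**Shape 3** — `<path>` regular polygon, stroke `#ff0000` → score (S500, F1862). Machine vertices: (55.1288,175.8610) → (38.9702,190.9754) → (54.0846,207.1340) → (70.2432,192.0196) → (55.1288,175.8610). Closed: final G1 returns to the first vertex.

**Shape 4** — `<path>` quadratic bezier, stroke `#ff0000` → score (S500, F1862). Control points (SVG): P0=(256.8241,35.8578), P1=(223.7648,62.0214), P2=(207.6051,87.8575); sampled at t=k/3. Machine vertices: (256.8241,175.1119) → (236.6623,157.7059) → (220.2560,140.3727) → (207.6051,123.1122). Open path.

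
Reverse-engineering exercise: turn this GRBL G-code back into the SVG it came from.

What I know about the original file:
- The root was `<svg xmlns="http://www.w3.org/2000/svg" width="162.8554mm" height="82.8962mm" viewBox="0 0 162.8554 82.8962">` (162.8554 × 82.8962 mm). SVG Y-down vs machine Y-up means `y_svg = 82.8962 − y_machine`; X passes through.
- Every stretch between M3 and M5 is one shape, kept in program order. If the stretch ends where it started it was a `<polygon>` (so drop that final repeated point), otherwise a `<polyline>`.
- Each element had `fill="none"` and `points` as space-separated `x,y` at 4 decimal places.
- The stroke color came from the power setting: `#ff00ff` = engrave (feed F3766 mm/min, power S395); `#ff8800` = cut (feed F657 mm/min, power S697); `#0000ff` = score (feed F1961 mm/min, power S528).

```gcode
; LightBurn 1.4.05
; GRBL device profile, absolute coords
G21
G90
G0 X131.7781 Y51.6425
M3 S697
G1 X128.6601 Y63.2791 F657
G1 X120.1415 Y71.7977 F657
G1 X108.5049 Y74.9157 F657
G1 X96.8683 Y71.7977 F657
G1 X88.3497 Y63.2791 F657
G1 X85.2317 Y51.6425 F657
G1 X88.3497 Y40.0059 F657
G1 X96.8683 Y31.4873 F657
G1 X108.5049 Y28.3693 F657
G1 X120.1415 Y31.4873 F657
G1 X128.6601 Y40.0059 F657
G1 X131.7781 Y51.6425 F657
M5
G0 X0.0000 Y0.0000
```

<svg xmlns="http://www.w3.org/2000/svg" width="162.8554mm" height="82.8962mm" viewBox="0 0 162.8554 82.8962">
  <polygon points="131.7781,31.2537 128.6601,19.6171 120.1415,11.0985 108.5049,7.9805 96.8683,11.0985 88.3497,19.6171 85.2317,31.2537 88.3497,42.8903 96.8683,51.4089 108.5049,54.5269 120.1415,51.4089 128.6601,42.8903" fill="none" stroke="#ff8800"/>
</svg>

Each laser-on run becomes one SVG element. Flip Y back into SVG space with y_svg = 82.8962 − y_machine. Every run uses S697, so all elements get stroke `#ff8800` (cut).

Run 1: The run returns to its start, so emit a `<polygon>` with points (Y-flipped): 131.7781,31.2537 128.6601,19.6171 120.1415,11.0985 108.5049,7.9805 96.8683,11.0985 88.3497,19.6171 85.2317,31.2537 88.3497,42.8903 96.8683,51.4089 108.5049,54.5269 120.1415,51.4089 128.6601,42.8903.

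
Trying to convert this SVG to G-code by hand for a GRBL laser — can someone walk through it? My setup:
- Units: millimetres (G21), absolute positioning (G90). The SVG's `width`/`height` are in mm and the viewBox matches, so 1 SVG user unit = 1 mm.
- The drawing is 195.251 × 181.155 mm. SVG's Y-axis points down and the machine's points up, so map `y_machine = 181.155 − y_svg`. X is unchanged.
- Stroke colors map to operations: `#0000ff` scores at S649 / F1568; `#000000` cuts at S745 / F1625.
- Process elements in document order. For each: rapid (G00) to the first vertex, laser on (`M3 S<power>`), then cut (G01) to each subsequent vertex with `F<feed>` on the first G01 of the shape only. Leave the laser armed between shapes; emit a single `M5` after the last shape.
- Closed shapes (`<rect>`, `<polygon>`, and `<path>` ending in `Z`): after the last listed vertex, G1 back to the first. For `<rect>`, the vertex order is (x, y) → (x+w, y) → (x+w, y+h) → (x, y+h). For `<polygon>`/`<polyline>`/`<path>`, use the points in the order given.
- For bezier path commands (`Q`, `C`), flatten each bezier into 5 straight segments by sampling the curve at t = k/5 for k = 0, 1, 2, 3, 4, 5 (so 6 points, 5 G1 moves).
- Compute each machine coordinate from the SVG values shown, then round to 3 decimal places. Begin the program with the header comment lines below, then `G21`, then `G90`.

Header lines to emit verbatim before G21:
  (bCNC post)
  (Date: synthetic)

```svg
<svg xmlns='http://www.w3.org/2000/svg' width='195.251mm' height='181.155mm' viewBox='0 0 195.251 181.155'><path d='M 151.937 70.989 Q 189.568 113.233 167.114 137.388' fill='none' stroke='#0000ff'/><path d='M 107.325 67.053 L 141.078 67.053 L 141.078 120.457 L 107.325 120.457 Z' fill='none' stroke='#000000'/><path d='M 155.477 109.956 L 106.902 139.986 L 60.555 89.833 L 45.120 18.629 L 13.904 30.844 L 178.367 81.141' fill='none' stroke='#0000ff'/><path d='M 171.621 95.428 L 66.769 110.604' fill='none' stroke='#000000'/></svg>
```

viewBox `0 0 195.251 181.155` with mm width/height → 1 unit = 1 mm. Flip: y_m = 181.155 − y_svg.

**Shape 1** — `<path>` quadratic bezier, stroke `#0000ff` → score (S649, F1568). Control points (SVG): P0=(151.937,70.989), P1=(189.568,113.233), P2=(167.114,137.388); sampled at t=k/5. Machine vertices: (151.937,110.166) → (164.586,93.992) → (172.428,79.265) → (175.464,65.985) → (173.692,54.153) → (167.114,43.767). Open path.

**Shape 2** — `<path>` rectangle, stroke `#000000` → cut (S745, F1625). Machine vertices: (107.325,114.102) → (141.078,114.102) → (141.078,60.698) → (107.325,60.698) → (107.325,114.102). Closed: final G1 returns to the first vertex.

**Shape 3** — `<path>` open polyline, stroke `#0000ff` → score (S649, F1568). Machine vertices: (155.477,71.199) → (106.902,41.169) → (60.555,91.322) → (45.120,162.526) → (13.904,150.311) → (178.367,100.014). Open path.

**Shape 4** — `<path>` line segment, stroke `#000000` → cut (S745, F1625). Machine vertices: (171.621,85.727) → (66.769,70.551). Open path.

(bCNC post)
(Date: synthetic)
G21
G90
G00 X151.937 Y110.166
M3 S649
G01 X164.586 Y93.992 F1568
G01 X172.428 Y79.265
G01 X175.464 Y65.985
G01 X173.692 Y54.153
G01 X167.114 Y43.767
G00 X107.325 Y114.102
M3 S745
G01 X141.078 Y114.102 F1625
G01 X141.078 Y60.698
G01 X107.325 Y60.698
G01 X107.325 Y114.102
G00 X155.477 Y71.199
M3 S649
G01 X106.902 Y41.169 F1568
G01 X60.555 Y91.322
G01 X45.120 Y162.526
G01 X13.904 Y150.311
G01 X178.367 Y100.014
G00 X171.621 Y85.727
M3 S745
G01 X66.769 Y70.551 F1625
M5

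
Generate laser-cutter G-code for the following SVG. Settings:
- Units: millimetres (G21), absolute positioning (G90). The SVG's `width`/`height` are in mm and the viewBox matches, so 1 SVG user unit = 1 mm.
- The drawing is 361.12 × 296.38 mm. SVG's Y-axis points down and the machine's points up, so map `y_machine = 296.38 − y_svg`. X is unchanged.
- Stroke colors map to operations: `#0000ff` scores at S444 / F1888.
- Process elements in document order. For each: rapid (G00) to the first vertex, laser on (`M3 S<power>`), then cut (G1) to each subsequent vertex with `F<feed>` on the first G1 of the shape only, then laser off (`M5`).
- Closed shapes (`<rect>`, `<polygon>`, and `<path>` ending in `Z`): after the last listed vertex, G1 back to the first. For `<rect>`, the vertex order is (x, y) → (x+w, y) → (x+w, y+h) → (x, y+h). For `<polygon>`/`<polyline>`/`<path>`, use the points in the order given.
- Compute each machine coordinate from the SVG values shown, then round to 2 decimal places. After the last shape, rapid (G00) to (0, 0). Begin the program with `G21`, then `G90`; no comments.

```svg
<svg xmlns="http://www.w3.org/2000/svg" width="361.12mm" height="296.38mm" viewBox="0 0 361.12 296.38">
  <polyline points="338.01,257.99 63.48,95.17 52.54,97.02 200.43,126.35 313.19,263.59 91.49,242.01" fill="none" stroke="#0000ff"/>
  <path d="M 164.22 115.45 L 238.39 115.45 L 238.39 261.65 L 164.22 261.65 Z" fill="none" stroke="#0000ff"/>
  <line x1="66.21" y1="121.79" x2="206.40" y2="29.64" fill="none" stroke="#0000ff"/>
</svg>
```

1 u = 1 mm; y_m = 296.38 − y.

[1] `<polyline>` open polyline, #0000ff→score S444 F1888: (338.01,38.39) → (63.48,201.21) → (52.54,199.36) → (200.43,170.03) → (313.19,32.79) → (91.49,54.37)

[2] `<path>` rectangle, #0000ff→score S444 F1888: (164.22,180.93) → (238.39,180.93) → (238.39,34.73) → (164.22,34.73) → (164.22,180.93) (closed)

[3] `<line>` line segment, #0000ff→score S444 F1888: (66.21,174.59) → (206.40,266.74)

G21
G90
G00 X338.01 Y38.39
M3 S444
G1 X63.48 Y201.21 F1888
G1 X52.54 Y199.36
G1 X200.43 Y170.03
G1 X313.19 Y32.79
G1 X91.49 Y54.37
M5
G00 X164.22 Y180.93
M3 S444
G1 X238.39 Y180.93 F1888
G1 X238.39 Y34.73
G1 X164.22 Y34.73
G1 X164.22 Y180.93
M5
G00 X66.21 Y174.59
M3 S444
G1 X206.40 Y266.74 F1888
M5
G00 X0.00 Y0.00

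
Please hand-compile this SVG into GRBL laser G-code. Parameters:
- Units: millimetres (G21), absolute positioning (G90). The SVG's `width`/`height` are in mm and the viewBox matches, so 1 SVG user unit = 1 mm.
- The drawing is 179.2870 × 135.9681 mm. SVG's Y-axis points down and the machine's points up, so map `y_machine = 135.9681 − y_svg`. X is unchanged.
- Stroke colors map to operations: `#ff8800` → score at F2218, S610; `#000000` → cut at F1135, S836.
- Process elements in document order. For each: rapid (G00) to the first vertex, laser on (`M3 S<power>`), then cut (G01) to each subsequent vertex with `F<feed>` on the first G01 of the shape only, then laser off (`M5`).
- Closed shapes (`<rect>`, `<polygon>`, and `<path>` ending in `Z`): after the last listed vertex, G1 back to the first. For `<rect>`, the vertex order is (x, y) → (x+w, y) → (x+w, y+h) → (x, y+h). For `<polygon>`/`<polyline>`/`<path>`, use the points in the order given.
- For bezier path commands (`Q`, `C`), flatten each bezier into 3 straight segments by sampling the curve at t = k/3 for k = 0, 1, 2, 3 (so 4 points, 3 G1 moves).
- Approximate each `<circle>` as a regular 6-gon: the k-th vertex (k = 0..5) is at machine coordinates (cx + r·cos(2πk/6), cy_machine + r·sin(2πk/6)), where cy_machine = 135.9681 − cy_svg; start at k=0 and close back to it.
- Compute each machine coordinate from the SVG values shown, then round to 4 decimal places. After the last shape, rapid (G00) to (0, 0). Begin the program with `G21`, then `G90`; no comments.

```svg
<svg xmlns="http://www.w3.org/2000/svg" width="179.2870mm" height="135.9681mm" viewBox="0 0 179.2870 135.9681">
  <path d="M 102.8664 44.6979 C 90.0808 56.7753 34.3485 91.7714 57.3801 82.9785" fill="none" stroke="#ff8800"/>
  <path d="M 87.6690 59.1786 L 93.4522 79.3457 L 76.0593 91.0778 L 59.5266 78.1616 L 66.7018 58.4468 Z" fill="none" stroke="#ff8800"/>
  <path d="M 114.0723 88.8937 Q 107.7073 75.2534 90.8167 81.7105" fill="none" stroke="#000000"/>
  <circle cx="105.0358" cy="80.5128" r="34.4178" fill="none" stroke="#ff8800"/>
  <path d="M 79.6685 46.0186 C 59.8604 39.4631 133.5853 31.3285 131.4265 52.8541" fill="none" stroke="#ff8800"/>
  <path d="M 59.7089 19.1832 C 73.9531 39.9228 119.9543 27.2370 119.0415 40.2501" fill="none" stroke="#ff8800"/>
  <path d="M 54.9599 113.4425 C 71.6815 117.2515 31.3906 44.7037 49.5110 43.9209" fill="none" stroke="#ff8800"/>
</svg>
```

viewBox `0 0 179.2870 135.9681` with mm width/height → 1 unit = 1 mm. Flip: y_m = 135.9681 − y_svg.

**Shape 1** — `<path>` cubic bezier, stroke `#ff8800` → score (S610, F2218). Control points (SVG): P0=(102.8664,44.6979), P1=(90.0808,56.7753), P2=(34.3485,91.7714), P3=(57.3801,82.9785); sampled at t=k/3. Machine vertices: (102.8664,91.2702) → (80.2730,74.0239) → (56.0953,56.3224) → (57.3801,52.9896). Open path.

**Shape 2** — `<path>` regular polygon, stroke `#ff8800` → score (S610, F2218). Machine vertices: (87.6690,76.7895) → (93.4522,56.6224) → (76.0593,44.8903) → (59.5266,57.8065) → (66.7018,77.5213) → (87.6690,76.7895). Closed: final G1 returns to the first vertex.

**Shape 3** — `<path>` quadratic bezier, stroke `#000000` → cut (S836, F1135). Control points (SVG): P0=(114.0723,88.8937), P1=(107.7073,75.2534), P2=(90.8167,81.7105); sampled at t=k/3. Machine vertices: (114.0723,47.0744) → (108.6595,53.9349) → (100.9076,56.3293) → (90.8167,54.2576). Open path.

**Shape 4** — `<circle>` circle, stroke `#ff8800` → score (S610, F2218). Machine vertices: (139.4536,55.4553) → (122.2447,85.2620) → (87.8269,85.2620) → (70.6180,55.4553) → (87.8269,25.6486) → (122.2447,25.6486) → (139.4536,55.4553). Closed: final G1 returns to the first vertex.

**Shape 5** — `<path>` cubic bezier, stroke `#ff8800` → score (S610, F2218). Control points (SVG): P0=(79.6685,46.0186), P1=(59.8604,39.4631), P2=(133.5853,31.3285), P3=(131.4265,52.8541); sampled at t=k/3. Machine vertices: (79.6685,89.9495) → (84.7634,95.8744) → (114.5654,95.9099) → (131.4265,83.1140). Open path.

**Shape 6** — `<path>` cubic bezier, stroke `#ff8800` → score (S610, F2218). Control points (SVG): P0=(59.7089,19.1832), P1=(73.9531,39.9228), P2=(119.9543,27.2370), P3=(119.0415,40.2501); sampled at t=k/3. Machine vertices: (59.7089,116.7849) → (81.6250,104.9973) → (107.2300,102.3546) → (119.0415,95.7180). Open path.

**Shape 7** — `<path>` cubic bezier, stroke `#ff8800` → score (S610, F2218). Control points (SVG): P0=(54.9599,113.4425), P1=(71.6815,117.2515), P2=(31.3906,44.7037), P3=(49.5110,43.9209); sampled at t=k/3. Machine vertices: (54.9599,22.5256) → (56.9523,38.6829) → (46.5861,72.8287) → (49.5110,92.0472). Open path.

G21
G90
G00 X102.8664 Y91.2702
M3 S610
G01 X80.2730 Y74.0239 F2218
G01 X56.0953 Y56.3224
G01 X57.3801 Y52.9896
M5
G00 X87.6690 Y76.7895
M3 S610
G01 X93.4522 Y56.6224 F2218
G01 X76.0593 Y44.8903
G01 X59.5266 Y57.8065
G01 X66.7018 Y77.5213
G01 X87.6690 Y76.7895
M5
G00 X114.0723 Y47.0744
M3 S836
G01 X108.6595 Y53.9349 F1135
G01 X100.9076 Y56.3293
G01 X90.8167 Y54.2576
M5
G00 X139.4536 Y55.4553
M3 S610
G01 X122.2447 Y85.2620 F2218
G01 X87.8269 Y85.2620
G01 X70.6180 Y55.4553
G01 X87.8269 Y25.6486
G01 X122.2447 Y25.6486
G01 X139.4536 Y55.4553
M5
G00 X79.6685 Y89.9495
M3 S610
G01 X84.7634 Y95.8744 F2218
G01 X114.5654 Y95.9099
G01 X131.4265 Y83.1140
M5
G00 X59.7089 Y116.7849
M3 S610
G01 X81.6250 Y104.9973 F2218
G01 X107.2300 Y102.3546
G01 X119.0415 Y95.7180
M5
G00 X54.9599 Y22.5256
M3 S610
G01 X56.9523 Y38.6829 F2218
G01 X46.5861 Y72.8287
G01 X49.5110 Y92.0472
M5
G00 X0.0000 Y0.0000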